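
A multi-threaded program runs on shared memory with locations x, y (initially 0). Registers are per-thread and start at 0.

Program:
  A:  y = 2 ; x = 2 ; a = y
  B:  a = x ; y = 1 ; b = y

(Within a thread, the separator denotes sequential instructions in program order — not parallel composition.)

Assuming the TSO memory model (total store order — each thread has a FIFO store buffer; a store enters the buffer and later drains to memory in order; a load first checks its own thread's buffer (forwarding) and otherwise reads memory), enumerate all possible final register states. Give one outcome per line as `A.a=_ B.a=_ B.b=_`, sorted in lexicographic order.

outcome vector order: (A.a,B.a,B.b)
|TSO outcomes| = 5

A.a=1 B.a=0 B.b=1
A.a=1 B.a=2 B.b=1
A.a=2 B.a=0 B.b=1
A.a=2 B.a=0 B.b=2
A.a=2 B.a=2 B.b=1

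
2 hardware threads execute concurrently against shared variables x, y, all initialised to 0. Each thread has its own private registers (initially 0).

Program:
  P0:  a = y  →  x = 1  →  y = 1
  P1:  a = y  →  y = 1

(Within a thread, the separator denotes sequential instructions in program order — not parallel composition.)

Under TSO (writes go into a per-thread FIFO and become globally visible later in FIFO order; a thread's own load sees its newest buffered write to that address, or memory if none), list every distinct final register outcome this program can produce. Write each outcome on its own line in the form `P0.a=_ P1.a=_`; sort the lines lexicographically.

outcome vector order: (P0.a,P1.a)
|TSO outcomes| = 3

P0.a=0 P1.a=0
P0.a=0 P1.a=1
P0.a=1 P1.a=0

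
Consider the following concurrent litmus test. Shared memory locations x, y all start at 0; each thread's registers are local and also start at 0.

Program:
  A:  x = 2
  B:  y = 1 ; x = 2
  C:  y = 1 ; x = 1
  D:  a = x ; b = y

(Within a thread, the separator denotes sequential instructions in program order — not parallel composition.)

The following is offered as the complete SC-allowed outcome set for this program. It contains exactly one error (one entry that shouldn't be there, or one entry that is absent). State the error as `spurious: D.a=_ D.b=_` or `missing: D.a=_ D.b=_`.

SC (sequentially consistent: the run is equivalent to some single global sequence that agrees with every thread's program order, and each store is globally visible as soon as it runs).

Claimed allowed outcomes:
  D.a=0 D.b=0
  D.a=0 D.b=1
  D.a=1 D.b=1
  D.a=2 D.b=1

outcome vector order: (D.a,D.b)
[SC] allowed = {0/0 0/1 1/1 2/0 2/1}
SC∖claimed = {2/0}

missing: D.a=2 D.b=0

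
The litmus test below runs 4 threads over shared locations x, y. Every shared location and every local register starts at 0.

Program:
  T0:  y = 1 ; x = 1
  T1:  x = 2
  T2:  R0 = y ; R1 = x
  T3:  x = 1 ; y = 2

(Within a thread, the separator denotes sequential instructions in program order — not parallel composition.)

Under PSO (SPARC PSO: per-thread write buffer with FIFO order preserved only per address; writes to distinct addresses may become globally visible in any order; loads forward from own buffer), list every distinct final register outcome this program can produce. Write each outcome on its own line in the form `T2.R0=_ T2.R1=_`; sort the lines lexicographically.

T2.R0=0 T2.R1=0
T2.R0=0 T2.R1=1
T2.R0=0 T2.R1=2
T2.R0=1 T2.R1=0
T2.R0=1 T2.R1=1
T2.R0=1 T2.R1=2
T2.R0=2 T2.R1=0
T2.R0=2 T2.R1=1
T2.R0=2 T2.R1=2

outcome vector order: (T2.R0,T2.R1)
|PSO outcomes| = 9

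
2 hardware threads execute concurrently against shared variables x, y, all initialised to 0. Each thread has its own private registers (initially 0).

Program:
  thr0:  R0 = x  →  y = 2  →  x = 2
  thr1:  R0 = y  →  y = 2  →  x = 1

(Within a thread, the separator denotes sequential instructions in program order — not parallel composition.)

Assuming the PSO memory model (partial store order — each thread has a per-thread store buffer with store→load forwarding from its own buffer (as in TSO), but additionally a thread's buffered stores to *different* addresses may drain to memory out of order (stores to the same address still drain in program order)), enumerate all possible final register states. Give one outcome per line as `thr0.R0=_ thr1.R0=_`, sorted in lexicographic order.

thr0.R0=0 thr1.R0=0
thr0.R0=0 thr1.R0=2
thr0.R0=1 thr1.R0=0

outcome vector order: (thr0.R0,thr1.R0)
|PSO outcomes| = 3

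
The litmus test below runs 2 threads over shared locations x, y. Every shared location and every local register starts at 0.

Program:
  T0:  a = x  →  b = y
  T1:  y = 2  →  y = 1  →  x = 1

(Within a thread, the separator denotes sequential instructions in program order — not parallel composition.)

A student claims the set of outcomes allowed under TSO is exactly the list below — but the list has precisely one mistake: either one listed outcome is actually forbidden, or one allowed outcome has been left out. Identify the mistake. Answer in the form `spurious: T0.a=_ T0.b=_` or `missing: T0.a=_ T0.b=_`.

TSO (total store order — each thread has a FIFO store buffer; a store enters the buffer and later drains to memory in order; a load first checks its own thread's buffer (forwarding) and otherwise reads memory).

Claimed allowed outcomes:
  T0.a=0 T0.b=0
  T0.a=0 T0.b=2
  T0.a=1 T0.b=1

missing: T0.a=0 T0.b=1

outcome vector order: (T0.a,T0.b)
[TSO] allowed = {0/0; 0/1; 0/2; 1/1}
TSO∖claimed = {0/1}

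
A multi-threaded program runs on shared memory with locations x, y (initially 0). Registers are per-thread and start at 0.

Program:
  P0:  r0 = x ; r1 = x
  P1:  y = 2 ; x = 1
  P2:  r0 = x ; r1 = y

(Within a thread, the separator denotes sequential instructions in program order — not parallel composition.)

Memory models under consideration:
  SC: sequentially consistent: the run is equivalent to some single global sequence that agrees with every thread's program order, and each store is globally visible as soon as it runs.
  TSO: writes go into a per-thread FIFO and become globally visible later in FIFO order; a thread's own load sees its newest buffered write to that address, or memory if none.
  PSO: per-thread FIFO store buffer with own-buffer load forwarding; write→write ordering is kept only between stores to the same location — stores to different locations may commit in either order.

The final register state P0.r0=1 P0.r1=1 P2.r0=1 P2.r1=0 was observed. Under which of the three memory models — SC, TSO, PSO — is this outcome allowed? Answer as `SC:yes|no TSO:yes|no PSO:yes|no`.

outcome vector order: (P0.r0,P0.r1,P2.r0,P2.r1)
SC: 9 outcomes — {0000, 0002, 0012, 0100, 0102, 0112, 1100, 1102, 1112}
TSO: 9 outcomes — {0000, 0002, 0012, 0100, 0102, 0112, 1100, 1102, 1112}
PSO: 12 outcomes — {0000, 0002, 0010, 0012, 0100, 0102, 0110, 0112, 1100, 1102, 1110, 1112}
target 1110 ∈ {PSO}

SC:no TSO:no PSO:yes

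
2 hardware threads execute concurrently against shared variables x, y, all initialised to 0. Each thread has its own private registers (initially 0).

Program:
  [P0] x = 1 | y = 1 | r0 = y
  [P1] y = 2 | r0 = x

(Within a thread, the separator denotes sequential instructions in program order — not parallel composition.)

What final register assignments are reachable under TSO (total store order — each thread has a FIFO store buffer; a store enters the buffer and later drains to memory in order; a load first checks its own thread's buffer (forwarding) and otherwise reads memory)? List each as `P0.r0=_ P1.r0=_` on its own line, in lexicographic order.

outcome vector order: (P0.r0,P1.r0)
|TSO outcomes| = 4

P0.r0=1 P1.r0=0
P0.r0=1 P1.r0=1
P0.r0=2 P1.r0=0
P0.r0=2 P1.r0=1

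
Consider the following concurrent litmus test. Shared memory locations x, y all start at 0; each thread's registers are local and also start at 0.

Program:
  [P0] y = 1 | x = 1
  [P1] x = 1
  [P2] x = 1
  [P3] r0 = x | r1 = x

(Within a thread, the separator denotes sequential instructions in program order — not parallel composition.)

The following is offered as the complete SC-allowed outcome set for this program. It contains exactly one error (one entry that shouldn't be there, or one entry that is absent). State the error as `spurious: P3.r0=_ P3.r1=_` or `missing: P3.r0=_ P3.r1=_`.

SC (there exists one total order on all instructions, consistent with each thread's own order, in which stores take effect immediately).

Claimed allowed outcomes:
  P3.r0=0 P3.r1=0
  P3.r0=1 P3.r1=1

outcome vector order: (P3.r0,P3.r1)
[SC] allowed = {(0,0) (0,1) (1,1)}
SC∖claimed = {(0,1)}

missing: P3.r0=0 P3.r1=1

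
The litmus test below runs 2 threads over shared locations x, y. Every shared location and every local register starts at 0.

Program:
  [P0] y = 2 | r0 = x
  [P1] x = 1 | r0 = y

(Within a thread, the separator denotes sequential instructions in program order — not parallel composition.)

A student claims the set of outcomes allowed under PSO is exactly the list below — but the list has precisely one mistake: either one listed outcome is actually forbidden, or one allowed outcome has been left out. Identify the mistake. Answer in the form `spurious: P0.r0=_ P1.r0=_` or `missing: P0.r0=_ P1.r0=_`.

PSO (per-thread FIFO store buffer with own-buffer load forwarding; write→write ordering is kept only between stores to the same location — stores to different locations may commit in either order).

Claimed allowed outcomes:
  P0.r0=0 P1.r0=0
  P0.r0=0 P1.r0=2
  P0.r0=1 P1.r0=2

outcome vector order: (P0.r0,P1.r0)
PSO: 4 outcomes — {<0 0>, <0 2>, <1 0>, <1 2>}
PSO∖claimed = {<1 0>}

missing: P0.r0=1 P1.r0=0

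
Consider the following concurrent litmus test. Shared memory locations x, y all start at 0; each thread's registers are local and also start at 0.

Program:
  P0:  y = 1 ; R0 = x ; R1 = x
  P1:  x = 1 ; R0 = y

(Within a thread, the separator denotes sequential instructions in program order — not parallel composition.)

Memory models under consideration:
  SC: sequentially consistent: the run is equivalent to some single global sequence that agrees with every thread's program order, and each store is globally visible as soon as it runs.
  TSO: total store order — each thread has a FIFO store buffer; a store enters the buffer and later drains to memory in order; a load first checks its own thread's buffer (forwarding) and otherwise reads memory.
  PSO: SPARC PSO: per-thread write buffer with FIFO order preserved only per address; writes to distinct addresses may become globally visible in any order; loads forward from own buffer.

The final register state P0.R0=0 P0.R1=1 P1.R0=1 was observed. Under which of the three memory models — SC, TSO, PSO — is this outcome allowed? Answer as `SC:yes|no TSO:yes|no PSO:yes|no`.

outcome vector order: (P0.R0,P0.R1,P1.R0)
SC: 4 outcomes — {0/0/1 0/1/1 1/1/0 1/1/1}
TSO: 6 outcomes — {0/0/0 0/0/1 0/1/0 0/1/1 1/1/0 1/1/1}
PSO: 6 outcomes — {0/0/0 0/0/1 0/1/0 0/1/1 1/1/0 1/1/1}
target 0/1/1 ∈ {SC,TSO,PSO}

SC:yes TSO:yes PSO:yes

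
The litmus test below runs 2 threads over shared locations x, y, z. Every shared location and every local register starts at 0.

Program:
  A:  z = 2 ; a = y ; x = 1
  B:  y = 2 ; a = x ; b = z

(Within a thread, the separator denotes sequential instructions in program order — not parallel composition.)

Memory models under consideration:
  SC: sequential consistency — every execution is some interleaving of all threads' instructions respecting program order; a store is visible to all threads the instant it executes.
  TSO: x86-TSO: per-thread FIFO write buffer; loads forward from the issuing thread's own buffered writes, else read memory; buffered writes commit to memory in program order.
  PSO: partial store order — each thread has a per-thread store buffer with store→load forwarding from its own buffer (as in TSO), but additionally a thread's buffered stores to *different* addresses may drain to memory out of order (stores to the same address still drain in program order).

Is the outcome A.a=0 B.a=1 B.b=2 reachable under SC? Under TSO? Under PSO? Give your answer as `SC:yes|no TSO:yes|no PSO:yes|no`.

SC:yes TSO:yes PSO:yes

outcome vector order: (A.a,B.a,B.b)
[SC] allowed = {002; 012; 200; 202; 212}
[TSO] allowed = {000; 002; 012; 200; 202; 212}
[PSO] allowed = {000; 002; 010; 012; 200; 202; 210; 212}
target 012 ∈ {SC,TSO,PSO}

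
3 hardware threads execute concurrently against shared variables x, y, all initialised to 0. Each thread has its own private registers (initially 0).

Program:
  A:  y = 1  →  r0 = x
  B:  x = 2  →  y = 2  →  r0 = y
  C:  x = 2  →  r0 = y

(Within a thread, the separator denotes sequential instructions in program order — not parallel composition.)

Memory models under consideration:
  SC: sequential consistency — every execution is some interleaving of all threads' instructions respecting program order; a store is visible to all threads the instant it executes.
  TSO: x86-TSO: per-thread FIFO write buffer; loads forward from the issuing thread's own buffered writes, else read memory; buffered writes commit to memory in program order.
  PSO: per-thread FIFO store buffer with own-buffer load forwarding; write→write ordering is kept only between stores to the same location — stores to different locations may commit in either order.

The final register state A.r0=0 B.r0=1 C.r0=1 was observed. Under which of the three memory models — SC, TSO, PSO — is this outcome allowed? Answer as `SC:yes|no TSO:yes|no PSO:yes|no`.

SC:no TSO:yes PSO:yes

outcome vector order: (A.r0,B.r0,C.r0)
under SC → 021, 022, 210, 211, 212, 220, 221, 222
under TSO → 010, 011, 012, 020, 021, 022, 210, 211, 212, 220, 221, 222
under PSO → 010, 011, 012, 020, 021, 022, 210, 211, 212, 220, 221, 222
target 011 ∈ {TSO,PSO}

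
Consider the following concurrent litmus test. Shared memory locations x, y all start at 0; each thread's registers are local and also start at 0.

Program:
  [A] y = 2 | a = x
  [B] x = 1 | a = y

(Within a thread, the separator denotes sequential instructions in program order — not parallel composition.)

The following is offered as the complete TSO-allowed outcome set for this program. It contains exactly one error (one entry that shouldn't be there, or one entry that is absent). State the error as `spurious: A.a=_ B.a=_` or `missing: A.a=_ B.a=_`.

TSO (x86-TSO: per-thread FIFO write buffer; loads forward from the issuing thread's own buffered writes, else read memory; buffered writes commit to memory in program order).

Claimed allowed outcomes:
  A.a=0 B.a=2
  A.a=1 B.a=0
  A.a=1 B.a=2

outcome vector order: (A.a,B.a)
under TSO → <0 0>, <0 2>, <1 0>, <1 2>
TSO∖claimed = {<0 0>}

missing: A.a=0 B.a=0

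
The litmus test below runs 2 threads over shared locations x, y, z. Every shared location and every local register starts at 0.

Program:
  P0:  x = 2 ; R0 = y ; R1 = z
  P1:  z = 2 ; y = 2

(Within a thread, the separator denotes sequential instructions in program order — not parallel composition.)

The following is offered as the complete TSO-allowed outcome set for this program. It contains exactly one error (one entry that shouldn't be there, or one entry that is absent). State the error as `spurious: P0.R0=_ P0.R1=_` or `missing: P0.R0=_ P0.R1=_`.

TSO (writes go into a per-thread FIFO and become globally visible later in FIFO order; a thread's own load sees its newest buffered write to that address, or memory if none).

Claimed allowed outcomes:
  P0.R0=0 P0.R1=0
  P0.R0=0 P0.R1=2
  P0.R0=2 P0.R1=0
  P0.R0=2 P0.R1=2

outcome vector order: (P0.R0,P0.R1)
TSO: 3 outcomes — {0/0 0/2 2/2}
claimed∖TSO = {2/0}

spurious: P0.R0=2 P0.R1=0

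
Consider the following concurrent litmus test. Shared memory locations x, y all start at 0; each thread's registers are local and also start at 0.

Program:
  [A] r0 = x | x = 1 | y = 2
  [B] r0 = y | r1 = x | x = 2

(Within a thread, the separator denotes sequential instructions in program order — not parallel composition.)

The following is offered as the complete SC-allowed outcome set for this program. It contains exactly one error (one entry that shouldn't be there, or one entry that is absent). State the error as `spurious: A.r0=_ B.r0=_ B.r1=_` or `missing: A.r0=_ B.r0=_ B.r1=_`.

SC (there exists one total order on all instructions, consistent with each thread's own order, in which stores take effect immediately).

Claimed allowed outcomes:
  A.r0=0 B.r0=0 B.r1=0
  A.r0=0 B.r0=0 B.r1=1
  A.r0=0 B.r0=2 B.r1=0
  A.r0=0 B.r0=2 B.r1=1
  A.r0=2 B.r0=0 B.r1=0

outcome vector order: (A.r0,B.r0,B.r1)
SC (4): <0 0 0>, <0 0 1>, <0 2 1>, <2 0 0>
claimed∖SC = {<0 2 0>}

spurious: A.r0=0 B.r0=2 B.r1=0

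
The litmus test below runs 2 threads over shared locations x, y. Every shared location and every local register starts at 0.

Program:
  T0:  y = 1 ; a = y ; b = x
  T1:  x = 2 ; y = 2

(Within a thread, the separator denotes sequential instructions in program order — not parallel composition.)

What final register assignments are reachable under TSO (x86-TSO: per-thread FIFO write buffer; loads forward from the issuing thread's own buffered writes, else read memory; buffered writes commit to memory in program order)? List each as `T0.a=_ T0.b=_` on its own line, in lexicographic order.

outcome vector order: (T0.a,T0.b)
|TSO outcomes| = 3

T0.a=1 T0.b=0
T0.a=1 T0.b=2
T0.a=2 T0.b=2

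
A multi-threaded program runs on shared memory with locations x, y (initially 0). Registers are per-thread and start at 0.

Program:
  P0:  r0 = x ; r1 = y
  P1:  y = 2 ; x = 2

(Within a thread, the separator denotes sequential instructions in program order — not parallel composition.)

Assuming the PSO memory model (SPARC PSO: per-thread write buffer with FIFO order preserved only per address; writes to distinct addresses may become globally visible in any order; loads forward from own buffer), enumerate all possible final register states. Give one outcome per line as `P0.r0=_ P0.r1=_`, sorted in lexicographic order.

outcome vector order: (P0.r0,P0.r1)
|PSO outcomes| = 4

P0.r0=0 P0.r1=0
P0.r0=0 P0.r1=2
P0.r0=2 P0.r1=0
P0.r0=2 P0.r1=2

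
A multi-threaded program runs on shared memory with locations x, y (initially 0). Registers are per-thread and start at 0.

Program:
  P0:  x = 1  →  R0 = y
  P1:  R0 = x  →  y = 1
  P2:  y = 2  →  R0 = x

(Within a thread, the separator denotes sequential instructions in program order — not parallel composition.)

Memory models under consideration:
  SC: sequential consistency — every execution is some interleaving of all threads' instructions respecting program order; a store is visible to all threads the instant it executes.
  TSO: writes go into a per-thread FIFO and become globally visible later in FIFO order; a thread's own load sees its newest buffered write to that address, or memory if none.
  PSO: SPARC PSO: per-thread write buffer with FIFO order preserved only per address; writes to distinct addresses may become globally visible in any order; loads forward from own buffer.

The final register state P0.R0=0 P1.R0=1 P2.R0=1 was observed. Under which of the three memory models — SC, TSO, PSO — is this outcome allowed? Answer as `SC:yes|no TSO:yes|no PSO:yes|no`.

outcome vector order: (P0.R0,P1.R0,P2.R0)
under SC → <0 0 1>; <0 1 1>; <1 0 0>; <1 0 1>; <1 1 0>; <1 1 1>; <2 0 0>; <2 0 1>; <2 1 0>; <2 1 1>
under TSO → <0 0 0>; <0 0 1>; <0 1 0>; <0 1 1>; <1 0 0>; <1 0 1>; <1 1 0>; <1 1 1>; <2 0 0>; <2 0 1>; <2 1 0>; <2 1 1>
under PSO → <0 0 0>; <0 0 1>; <0 1 0>; <0 1 1>; <1 0 0>; <1 0 1>; <1 1 0>; <1 1 1>; <2 0 0>; <2 0 1>; <2 1 0>; <2 1 1>
target <0 1 1> ∈ {SC,TSO,PSO}

SC:yes TSO:yes PSO:yes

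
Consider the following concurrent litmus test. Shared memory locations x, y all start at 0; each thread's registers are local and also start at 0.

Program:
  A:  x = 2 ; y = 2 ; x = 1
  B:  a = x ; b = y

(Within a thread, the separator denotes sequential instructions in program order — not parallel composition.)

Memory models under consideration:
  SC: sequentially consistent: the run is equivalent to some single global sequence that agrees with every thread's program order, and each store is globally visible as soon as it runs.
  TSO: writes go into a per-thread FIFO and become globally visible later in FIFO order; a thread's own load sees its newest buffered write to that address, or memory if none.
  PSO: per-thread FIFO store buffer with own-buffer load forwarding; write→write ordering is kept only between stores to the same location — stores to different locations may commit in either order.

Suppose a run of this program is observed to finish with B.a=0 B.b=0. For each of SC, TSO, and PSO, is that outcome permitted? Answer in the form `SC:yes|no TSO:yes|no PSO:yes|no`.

outcome vector order: (B.a,B.b)
SC: 5 outcomes — {0/0; 0/2; 1/2; 2/0; 2/2}
TSO: 5 outcomes — {0/0; 0/2; 1/2; 2/0; 2/2}
PSO: 6 outcomes — {0/0; 0/2; 1/0; 1/2; 2/0; 2/2}
target 0/0 ∈ {SC,TSO,PSO}

SC:yes TSO:yes PSO:yes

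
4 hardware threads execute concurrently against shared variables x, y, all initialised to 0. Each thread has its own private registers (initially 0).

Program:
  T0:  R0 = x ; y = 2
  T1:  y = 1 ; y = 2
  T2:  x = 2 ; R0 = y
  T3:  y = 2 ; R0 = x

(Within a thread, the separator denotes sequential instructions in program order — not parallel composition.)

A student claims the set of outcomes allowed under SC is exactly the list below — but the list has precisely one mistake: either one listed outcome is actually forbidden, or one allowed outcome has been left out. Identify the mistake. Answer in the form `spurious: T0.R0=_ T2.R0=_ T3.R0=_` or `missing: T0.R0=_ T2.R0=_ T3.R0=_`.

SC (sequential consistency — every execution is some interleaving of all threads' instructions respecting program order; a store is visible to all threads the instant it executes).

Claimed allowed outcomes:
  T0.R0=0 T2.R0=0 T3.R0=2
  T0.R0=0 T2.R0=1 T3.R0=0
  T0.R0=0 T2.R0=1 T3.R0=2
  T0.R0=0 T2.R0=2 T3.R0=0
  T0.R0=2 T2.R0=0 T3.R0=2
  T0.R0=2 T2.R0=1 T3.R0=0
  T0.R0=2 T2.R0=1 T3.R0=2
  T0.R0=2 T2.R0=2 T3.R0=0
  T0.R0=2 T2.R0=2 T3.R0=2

outcome vector order: (T0.R0,T2.R0,T3.R0)
SC: 10 outcomes — {<0 0 2> <0 1 0> <0 1 2> <0 2 0> <0 2 2> <2 0 2> <2 1 0> <2 1 2> <2 2 0> <2 2 2>}
SC∖claimed = {<0 2 2>}

missing: T0.R0=0 T2.R0=2 T3.R0=2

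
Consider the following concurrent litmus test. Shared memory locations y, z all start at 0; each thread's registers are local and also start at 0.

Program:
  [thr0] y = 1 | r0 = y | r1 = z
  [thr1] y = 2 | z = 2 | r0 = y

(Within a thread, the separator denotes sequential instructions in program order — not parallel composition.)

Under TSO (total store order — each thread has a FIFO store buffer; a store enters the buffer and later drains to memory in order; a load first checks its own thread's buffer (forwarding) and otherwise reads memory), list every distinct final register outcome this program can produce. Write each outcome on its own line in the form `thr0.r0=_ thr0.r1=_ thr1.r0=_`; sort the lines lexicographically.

outcome vector order: (thr0.r0,thr0.r1,thr1.r0)
|TSO outcomes| = 6

thr0.r0=1 thr0.r1=0 thr1.r0=1
thr0.r0=1 thr0.r1=0 thr1.r0=2
thr0.r0=1 thr0.r1=2 thr1.r0=1
thr0.r0=1 thr0.r1=2 thr1.r0=2
thr0.r0=2 thr0.r1=0 thr1.r0=2
thr0.r0=2 thr0.r1=2 thr1.r0=2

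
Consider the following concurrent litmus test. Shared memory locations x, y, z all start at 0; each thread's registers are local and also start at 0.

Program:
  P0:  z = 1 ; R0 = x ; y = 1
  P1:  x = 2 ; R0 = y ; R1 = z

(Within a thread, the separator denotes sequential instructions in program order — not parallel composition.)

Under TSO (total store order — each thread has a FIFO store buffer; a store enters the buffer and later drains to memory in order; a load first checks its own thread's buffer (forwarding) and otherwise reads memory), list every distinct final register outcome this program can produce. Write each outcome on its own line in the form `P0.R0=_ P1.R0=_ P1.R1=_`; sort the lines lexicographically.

outcome vector order: (P0.R0,P1.R0,P1.R1)
|TSO outcomes| = 6

P0.R0=0 P1.R0=0 P1.R1=0
P0.R0=0 P1.R0=0 P1.R1=1
P0.R0=0 P1.R0=1 P1.R1=1
P0.R0=2 P1.R0=0 P1.R1=0
P0.R0=2 P1.R0=0 P1.R1=1
P0.R0=2 P1.R0=1 P1.R1=1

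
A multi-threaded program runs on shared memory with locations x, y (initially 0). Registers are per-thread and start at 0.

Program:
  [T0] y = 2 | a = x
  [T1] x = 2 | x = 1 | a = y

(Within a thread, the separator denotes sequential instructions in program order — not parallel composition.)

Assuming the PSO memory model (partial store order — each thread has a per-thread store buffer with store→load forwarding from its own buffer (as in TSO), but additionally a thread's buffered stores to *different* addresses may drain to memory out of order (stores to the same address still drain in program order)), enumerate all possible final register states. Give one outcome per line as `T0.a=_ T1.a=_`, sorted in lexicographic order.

outcome vector order: (T0.a,T1.a)
|PSO outcomes| = 6

T0.a=0 T1.a=0
T0.a=0 T1.a=2
T0.a=1 T1.a=0
T0.a=1 T1.a=2
T0.a=2 T1.a=0
T0.a=2 T1.a=2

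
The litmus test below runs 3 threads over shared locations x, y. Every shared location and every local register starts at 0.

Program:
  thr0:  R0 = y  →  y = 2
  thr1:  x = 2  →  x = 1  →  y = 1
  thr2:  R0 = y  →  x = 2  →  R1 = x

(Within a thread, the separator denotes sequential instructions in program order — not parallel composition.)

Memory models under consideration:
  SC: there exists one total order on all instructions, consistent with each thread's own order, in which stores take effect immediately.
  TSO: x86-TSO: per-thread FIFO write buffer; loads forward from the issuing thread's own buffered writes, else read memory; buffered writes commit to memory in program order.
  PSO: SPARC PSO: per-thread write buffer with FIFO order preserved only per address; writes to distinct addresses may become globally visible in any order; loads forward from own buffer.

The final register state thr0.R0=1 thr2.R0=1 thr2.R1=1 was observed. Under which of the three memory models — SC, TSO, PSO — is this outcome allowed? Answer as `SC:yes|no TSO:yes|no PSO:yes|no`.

SC:no TSO:no PSO:yes

outcome vector order: (thr0.R0,thr2.R0,thr2.R1)
under SC → 001; 002; 012; 021; 022; 101; 102; 112; 122
under TSO → 001; 002; 012; 021; 022; 101; 102; 112; 122
under PSO → 001; 002; 011; 012; 021; 022; 101; 102; 111; 112; 121; 122
target 111 ∈ {PSO}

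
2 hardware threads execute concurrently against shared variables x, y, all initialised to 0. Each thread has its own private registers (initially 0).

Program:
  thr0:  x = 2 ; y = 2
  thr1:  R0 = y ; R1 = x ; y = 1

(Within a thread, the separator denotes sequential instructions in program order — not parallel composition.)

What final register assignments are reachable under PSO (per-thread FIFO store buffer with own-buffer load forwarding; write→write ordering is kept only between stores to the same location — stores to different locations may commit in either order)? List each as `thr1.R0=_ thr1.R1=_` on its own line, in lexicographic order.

outcome vector order: (thr1.R0,thr1.R1)
|PSO outcomes| = 4

thr1.R0=0 thr1.R1=0
thr1.R0=0 thr1.R1=2
thr1.R0=2 thr1.R1=0
thr1.R0=2 thr1.R1=2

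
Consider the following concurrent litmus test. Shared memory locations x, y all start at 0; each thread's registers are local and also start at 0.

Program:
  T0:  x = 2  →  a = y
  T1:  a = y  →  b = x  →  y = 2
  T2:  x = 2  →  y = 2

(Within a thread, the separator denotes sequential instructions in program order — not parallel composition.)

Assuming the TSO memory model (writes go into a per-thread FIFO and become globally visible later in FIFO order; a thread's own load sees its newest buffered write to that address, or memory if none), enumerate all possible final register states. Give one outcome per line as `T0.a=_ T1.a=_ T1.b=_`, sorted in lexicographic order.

T0.a=0 T1.a=0 T1.b=0
T0.a=0 T1.a=0 T1.b=2
T0.a=0 T1.a=2 T1.b=2
T0.a=2 T1.a=0 T1.b=0
T0.a=2 T1.a=0 T1.b=2
T0.a=2 T1.a=2 T1.b=2

outcome vector order: (T0.a,T1.a,T1.b)
|TSO outcomes| = 6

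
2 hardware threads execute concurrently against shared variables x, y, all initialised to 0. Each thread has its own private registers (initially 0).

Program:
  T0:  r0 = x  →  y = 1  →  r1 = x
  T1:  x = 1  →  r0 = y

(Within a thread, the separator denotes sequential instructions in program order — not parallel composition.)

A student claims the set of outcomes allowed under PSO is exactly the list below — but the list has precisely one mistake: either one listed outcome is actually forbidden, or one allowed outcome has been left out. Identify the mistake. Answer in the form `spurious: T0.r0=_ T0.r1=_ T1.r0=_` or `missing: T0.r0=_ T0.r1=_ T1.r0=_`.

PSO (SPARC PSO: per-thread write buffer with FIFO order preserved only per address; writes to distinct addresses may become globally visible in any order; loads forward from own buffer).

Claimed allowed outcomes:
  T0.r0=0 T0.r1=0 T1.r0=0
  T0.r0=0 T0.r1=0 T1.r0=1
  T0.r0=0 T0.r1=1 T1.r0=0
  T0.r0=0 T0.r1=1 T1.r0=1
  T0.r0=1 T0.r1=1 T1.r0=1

missing: T0.r0=1 T0.r1=1 T1.r0=0

outcome vector order: (T0.r0,T0.r1,T1.r0)
PSO: 6 outcomes — {000 001 010 011 110 111}
PSO∖claimed = {110}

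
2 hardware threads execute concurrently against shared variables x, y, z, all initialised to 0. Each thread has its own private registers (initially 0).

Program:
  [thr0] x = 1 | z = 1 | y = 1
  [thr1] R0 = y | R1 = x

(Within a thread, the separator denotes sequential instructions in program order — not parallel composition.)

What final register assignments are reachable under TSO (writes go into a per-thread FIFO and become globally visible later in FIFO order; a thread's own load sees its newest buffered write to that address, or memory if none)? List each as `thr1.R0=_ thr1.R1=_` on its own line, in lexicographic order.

outcome vector order: (thr1.R0,thr1.R1)
|TSO outcomes| = 3

thr1.R0=0 thr1.R1=0
thr1.R0=0 thr1.R1=1
thr1.R0=1 thr1.R1=1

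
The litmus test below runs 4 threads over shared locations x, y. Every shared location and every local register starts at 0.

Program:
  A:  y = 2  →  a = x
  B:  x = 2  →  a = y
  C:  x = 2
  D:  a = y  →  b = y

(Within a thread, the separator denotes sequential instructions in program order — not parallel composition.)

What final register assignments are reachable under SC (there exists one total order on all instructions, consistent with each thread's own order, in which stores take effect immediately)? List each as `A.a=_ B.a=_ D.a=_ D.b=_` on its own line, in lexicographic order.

outcome vector order: (A.a,B.a,D.a,D.b)
|SC outcomes| = 9

A.a=0 B.a=2 D.a=0 D.b=0
A.a=0 B.a=2 D.a=0 D.b=2
A.a=0 B.a=2 D.a=2 D.b=2
A.a=2 B.a=0 D.a=0 D.b=0
A.a=2 B.a=0 D.a=0 D.b=2
A.a=2 B.a=0 D.a=2 D.b=2
A.a=2 B.a=2 D.a=0 D.b=0
A.a=2 B.a=2 D.a=0 D.b=2
A.a=2 B.a=2 D.a=2 D.b=2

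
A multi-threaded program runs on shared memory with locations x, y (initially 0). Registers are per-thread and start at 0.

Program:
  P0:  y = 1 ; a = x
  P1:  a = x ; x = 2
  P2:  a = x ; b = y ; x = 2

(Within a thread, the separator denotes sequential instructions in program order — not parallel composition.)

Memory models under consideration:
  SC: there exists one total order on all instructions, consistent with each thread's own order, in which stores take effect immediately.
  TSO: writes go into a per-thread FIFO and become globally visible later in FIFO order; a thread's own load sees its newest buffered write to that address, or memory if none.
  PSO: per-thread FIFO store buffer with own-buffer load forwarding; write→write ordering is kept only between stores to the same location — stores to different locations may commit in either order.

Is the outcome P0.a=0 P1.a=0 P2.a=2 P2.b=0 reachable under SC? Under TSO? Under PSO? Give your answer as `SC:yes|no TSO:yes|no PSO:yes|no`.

SC:no TSO:yes PSO:yes

outcome vector order: (P0.a,P1.a,P2.a,P2.b)
under SC → 0000 0001 0021 0200 0201 2000 2001 2020 2021 2200 2201
under TSO → 0000 0001 0020 0021 0200 0201 2000 2001 2020 2021 2200 2201
under PSO → 0000 0001 0020 0021 0200 0201 2000 2001 2020 2021 2200 2201
target 0020 ∈ {TSO,PSO}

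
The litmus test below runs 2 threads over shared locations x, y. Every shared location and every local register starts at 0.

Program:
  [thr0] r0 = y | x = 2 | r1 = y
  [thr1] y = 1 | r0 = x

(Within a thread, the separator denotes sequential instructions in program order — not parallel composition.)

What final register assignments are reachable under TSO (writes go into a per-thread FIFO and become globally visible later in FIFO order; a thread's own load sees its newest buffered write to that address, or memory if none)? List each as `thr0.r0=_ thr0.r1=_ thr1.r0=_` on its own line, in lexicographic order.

outcome vector order: (thr0.r0,thr0.r1,thr1.r0)
|TSO outcomes| = 6

thr0.r0=0 thr0.r1=0 thr1.r0=0
thr0.r0=0 thr0.r1=0 thr1.r0=2
thr0.r0=0 thr0.r1=1 thr1.r0=0
thr0.r0=0 thr0.r1=1 thr1.r0=2
thr0.r0=1 thr0.r1=1 thr1.r0=0
thr0.r0=1 thr0.r1=1 thr1.r0=2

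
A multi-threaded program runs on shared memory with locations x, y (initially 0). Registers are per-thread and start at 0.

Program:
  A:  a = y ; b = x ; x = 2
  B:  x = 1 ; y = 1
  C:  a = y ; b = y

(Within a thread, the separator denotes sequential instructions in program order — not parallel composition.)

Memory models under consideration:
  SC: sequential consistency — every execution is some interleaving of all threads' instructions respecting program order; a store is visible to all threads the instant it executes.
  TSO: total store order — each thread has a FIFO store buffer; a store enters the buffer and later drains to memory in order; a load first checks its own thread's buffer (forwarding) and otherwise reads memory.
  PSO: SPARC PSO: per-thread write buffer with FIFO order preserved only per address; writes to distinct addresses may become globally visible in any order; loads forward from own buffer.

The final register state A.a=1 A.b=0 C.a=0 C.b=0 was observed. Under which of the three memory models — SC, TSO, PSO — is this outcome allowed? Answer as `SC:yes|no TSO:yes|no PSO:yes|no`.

SC:no TSO:no PSO:yes

outcome vector order: (A.a,A.b,C.a,C.b)
[SC] allowed = {(0,0,0,0) (0,0,0,1) (0,0,1,1) (0,1,0,0) (0,1,0,1) (0,1,1,1) (1,1,0,0) (1,1,0,1) (1,1,1,1)}
[TSO] allowed = {(0,0,0,0) (0,0,0,1) (0,0,1,1) (0,1,0,0) (0,1,0,1) (0,1,1,1) (1,1,0,0) (1,1,0,1) (1,1,1,1)}
[PSO] allowed = {(0,0,0,0) (0,0,0,1) (0,0,1,1) (0,1,0,0) (0,1,0,1) (0,1,1,1) (1,0,0,0) (1,0,0,1) (1,0,1,1) (1,1,0,0) (1,1,0,1) (1,1,1,1)}
target (1,0,0,0) ∈ {PSO}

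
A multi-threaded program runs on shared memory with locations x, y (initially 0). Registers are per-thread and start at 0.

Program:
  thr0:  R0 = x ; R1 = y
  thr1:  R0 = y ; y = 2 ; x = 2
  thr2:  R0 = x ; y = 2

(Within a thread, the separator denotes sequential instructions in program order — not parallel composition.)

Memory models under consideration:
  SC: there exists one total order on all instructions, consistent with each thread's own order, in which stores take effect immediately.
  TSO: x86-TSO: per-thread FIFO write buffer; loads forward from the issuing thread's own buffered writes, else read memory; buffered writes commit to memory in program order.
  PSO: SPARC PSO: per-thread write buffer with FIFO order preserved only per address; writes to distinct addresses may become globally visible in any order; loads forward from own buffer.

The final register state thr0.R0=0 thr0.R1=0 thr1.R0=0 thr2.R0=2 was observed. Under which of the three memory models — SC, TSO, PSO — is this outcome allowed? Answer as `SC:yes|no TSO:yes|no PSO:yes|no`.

outcome vector order: (thr0.R0,thr0.R1,thr1.R0,thr2.R0)
SC: 9 outcomes — {0000, 0002, 0020, 0200, 0202, 0220, 2200, 2202, 2220}
TSO: 9 outcomes — {0000, 0002, 0020, 0200, 0202, 0220, 2200, 2202, 2220}
PSO: 11 outcomes — {0000, 0002, 0020, 0200, 0202, 0220, 2000, 2002, 2200, 2202, 2220}
target 0002 ∈ {SC,TSO,PSO}

SC:yes TSO:yes PSO:yes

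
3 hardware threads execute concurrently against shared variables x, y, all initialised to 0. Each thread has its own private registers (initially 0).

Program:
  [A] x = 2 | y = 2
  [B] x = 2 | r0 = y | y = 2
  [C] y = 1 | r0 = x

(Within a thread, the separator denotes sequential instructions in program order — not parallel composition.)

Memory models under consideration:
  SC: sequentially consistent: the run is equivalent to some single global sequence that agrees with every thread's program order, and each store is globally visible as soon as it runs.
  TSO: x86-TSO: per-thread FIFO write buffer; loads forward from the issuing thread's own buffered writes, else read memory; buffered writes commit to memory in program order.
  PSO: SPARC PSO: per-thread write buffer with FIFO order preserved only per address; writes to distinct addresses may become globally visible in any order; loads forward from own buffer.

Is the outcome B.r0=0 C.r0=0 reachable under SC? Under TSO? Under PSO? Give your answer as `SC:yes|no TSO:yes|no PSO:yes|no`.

outcome vector order: (B.r0,C.r0)
SC (5): <0 2>, <1 0>, <1 2>, <2 0>, <2 2>
TSO (6): <0 0>, <0 2>, <1 0>, <1 2>, <2 0>, <2 2>
PSO (6): <0 0>, <0 2>, <1 0>, <1 2>, <2 0>, <2 2>
target <0 0> ∈ {TSO,PSO}

SC:no TSO:yes PSO:yes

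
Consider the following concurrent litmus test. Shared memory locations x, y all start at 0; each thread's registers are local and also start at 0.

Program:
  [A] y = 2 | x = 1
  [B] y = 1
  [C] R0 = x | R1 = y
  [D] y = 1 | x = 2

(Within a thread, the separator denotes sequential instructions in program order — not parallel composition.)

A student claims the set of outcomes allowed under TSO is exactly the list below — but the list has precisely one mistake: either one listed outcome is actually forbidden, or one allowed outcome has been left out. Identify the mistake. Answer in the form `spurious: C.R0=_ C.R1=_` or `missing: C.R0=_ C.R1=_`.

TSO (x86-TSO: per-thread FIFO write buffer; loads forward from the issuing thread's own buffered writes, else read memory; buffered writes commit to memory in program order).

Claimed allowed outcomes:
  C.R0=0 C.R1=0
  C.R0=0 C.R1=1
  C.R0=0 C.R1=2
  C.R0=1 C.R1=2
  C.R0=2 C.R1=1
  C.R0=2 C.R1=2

missing: C.R0=1 C.R1=1

outcome vector order: (C.R0,C.R1)
TSO (7): (0,0), (0,1), (0,2), (1,1), (1,2), (2,1), (2,2)
TSO∖claimed = {(1,1)}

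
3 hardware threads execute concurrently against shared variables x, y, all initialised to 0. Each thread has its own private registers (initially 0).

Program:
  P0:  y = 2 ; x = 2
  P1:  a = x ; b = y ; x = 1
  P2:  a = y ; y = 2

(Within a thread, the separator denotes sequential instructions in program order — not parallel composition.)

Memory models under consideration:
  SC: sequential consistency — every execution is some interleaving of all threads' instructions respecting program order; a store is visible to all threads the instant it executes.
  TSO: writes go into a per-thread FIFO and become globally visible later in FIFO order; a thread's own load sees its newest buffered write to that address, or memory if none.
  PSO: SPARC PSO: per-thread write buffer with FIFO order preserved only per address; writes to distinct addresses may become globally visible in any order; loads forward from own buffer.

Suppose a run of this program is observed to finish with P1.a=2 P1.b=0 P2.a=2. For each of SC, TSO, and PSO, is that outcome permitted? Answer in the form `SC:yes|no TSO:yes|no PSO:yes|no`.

outcome vector order: (P1.a,P1.b,P2.a)
SC (6): 000 002 020 022 220 222
TSO (6): 000 002 020 022 220 222
PSO (8): 000 002 020 022 200 202 220 222
target 202 ∈ {PSO}

SC:no TSO:no PSO:yes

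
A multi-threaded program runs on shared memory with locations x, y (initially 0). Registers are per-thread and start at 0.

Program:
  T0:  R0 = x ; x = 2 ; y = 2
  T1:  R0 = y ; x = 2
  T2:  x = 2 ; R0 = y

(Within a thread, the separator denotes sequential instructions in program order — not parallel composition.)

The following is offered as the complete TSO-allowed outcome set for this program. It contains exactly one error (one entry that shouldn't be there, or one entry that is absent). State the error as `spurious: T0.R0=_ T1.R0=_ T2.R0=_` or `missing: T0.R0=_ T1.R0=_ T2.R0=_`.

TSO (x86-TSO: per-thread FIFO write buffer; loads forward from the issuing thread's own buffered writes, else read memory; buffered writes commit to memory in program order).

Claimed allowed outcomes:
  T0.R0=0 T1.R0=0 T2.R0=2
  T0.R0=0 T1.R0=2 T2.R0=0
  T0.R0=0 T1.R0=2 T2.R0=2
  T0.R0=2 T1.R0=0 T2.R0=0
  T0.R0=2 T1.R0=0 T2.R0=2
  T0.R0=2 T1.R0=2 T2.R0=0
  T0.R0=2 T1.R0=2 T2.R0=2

outcome vector order: (T0.R0,T1.R0,T2.R0)
TSO (8): (0,0,0); (0,0,2); (0,2,0); (0,2,2); (2,0,0); (2,0,2); (2,2,0); (2,2,2)
TSO∖claimed = {(0,0,0)}

missing: T0.R0=0 T1.R0=0 T2.R0=0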